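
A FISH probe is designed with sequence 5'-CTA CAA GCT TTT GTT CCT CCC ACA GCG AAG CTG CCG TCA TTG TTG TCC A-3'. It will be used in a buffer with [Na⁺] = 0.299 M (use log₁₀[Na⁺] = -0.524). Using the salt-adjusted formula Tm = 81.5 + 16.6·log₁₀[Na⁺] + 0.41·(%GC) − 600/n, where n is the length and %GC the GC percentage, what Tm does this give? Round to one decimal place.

Length n = 49. Counting bases: C=16, A=9, T=15, G=9
G+C = 25, so %GC = 25/49 × 100 = 51.02%
Salt term: 16.6 × (-0.524) = -8.698
GC term: 0.41 × 51.02 = 20.918; length term: −600/49 = −12.245
Tm = 81.5 + (-8.698) + 20.918 − 12.245 = 81.475 → 81.5°C

81.5°C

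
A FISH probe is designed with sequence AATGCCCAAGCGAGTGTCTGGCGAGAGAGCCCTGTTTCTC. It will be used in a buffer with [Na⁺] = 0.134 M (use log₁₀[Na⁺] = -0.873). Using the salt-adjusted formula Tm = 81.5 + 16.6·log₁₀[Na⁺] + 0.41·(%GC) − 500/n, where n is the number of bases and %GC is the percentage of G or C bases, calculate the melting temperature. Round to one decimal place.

Length n = 40. Base counts: A=8, G=12, C=11, T=9
G+C = 23, so %GC = 23/40 × 100 = 57.5%
Salt term: 16.6 × (-0.873) = -14.492
GC term: 0.41 × 57.5 = 23.575; length term: −500/40 = −12.5
Tm = 81.5 + (-14.492) + 23.575 − 12.5 = 78.083 → 78.1°C

78.1°C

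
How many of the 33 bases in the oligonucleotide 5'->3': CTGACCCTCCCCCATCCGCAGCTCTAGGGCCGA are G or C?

23

Base counts: A=5, G=7, C=16, T=5
G+C = 7 + 16 = 23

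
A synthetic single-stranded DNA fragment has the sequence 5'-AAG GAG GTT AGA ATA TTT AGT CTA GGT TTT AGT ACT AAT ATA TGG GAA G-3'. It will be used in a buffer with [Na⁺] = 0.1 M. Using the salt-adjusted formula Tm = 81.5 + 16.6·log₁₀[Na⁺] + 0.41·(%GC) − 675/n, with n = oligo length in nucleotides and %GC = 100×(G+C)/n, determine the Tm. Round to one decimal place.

63.7°C

Length n = 49. Scanning the sequence gives T=17, C=2, A=17, G=13.
G+C = 15, so %GC = 15/49 × 100 = 30.612%
Salt term: 16.6 × (-1) = -16.6
GC term: 0.41 × 30.612 = 12.551; length term: −675/49 = −13.776
Tm = 81.5 + (-16.6) + 12.551 − 13.776 = 63.675 → 63.7°C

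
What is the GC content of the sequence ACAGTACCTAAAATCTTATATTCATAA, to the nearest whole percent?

22%

Counting bases: C=5, T=9, G=1, A=12
G+C = 1 + 5 = 6 out of 27 bases
%GC = 6/27 × 100 = 22.22% ≈ 22%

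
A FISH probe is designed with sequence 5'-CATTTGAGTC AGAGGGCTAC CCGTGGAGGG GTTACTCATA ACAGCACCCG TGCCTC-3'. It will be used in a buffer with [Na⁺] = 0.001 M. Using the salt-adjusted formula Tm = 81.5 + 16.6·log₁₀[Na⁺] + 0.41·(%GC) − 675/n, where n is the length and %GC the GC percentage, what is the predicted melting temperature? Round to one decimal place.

Length n = 56. Scanning the sequence gives T=12, C=16, A=12, G=16.
G+C = 32, so %GC = 32/56 × 100 = 57.143%
Salt term: 16.6 × (-3) = -49.8
GC term: 0.41 × 57.143 = 23.429; length term: −675/56 = −12.054
Tm = 81.5 + (-49.8) + 23.429 − 12.054 = 43.075 → 43.1°C

43.1°C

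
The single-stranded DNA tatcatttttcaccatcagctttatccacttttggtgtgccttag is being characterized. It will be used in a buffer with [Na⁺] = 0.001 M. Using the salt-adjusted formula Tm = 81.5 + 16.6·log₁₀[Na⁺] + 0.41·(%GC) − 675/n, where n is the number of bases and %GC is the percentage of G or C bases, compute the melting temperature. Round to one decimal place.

Length n = 45. Counting bases: G=6, A=8, C=11, T=20
G+C = 17, so %GC = 17/45 × 100 = 37.778%
Salt term: 16.6 × (-3) = -49.8
GC term: 0.41 × 37.778 = 15.489; length term: −675/45 = −15
Tm = 81.5 + (-49.8) + 15.489 − 15 = 32.189 → 32.2°C

32.2°C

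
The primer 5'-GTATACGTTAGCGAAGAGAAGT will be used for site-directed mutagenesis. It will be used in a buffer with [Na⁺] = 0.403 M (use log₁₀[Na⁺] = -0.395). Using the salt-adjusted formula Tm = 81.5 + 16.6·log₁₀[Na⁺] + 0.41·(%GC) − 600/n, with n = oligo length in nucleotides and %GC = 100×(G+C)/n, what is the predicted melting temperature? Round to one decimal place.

Length n = 22. Counting bases: A=8, C=2, G=7, T=5
G+C = 9, so %GC = 9/22 × 100 = 40.909%
Salt term: 16.6 × (-0.395) = -6.557
GC term: 0.41 × 40.909 = 16.773; length term: −600/22 = −27.273
Tm = 81.5 + (-6.557) + 16.773 − 27.273 = 64.443 → 64.4°C

64.4°C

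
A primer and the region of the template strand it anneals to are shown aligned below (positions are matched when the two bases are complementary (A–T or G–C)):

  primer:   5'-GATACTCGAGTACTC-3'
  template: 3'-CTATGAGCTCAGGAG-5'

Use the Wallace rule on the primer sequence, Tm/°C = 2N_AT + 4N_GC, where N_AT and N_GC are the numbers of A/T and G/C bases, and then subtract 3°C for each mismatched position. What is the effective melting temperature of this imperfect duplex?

41°C

Primer base counts: A=4, T=4, G=3, C=4 → A+T=8, G+C=7
Perfect-match Tm = 2(8) + 4(7) = 16 + 28 = 44°C
Mismatches (positions where the bases are not complementary): 1 (at position 12)
Effective Tm = 44 − 1×3 = 44 − 3 = 41°C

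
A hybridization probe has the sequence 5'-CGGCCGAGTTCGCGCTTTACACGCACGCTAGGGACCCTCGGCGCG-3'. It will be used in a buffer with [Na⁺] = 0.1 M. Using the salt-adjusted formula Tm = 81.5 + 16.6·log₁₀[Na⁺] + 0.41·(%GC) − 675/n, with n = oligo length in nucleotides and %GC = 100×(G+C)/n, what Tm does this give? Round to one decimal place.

79.1°C

Length n = 45. Scanning the sequence gives T=7, C=17, G=15, A=6.
G+C = 32, so %GC = 32/45 × 100 = 71.111%
Salt term: 16.6 × (-1) = -16.6
GC term: 0.41 × 71.111 = 29.156; length term: −675/45 = −15
Tm = 81.5 + (-16.6) + 29.156 − 15 = 79.056 → 79.1°C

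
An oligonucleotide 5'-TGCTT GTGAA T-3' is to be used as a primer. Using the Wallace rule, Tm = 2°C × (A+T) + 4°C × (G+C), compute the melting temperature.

30°C

Counting bases: C=1, T=5, G=3, A=2
A+T = 7, G+C = 4
Tm = 4·4 + 2·7 = 16 + 14 = 30°C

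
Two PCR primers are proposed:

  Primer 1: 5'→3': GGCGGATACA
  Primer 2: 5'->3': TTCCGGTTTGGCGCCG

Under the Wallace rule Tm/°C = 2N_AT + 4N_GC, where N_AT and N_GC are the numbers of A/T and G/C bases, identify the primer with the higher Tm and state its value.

Primer 1: A+T=4, G+C=6 → Tm = 2(4)+4(6) = 32°C
Primer 2: A+T=5, G+C=11 → Tm = 2(5)+4(11) = 54°C
32°C vs 54°C → primer 2 is higher.

Primer 2, 54°C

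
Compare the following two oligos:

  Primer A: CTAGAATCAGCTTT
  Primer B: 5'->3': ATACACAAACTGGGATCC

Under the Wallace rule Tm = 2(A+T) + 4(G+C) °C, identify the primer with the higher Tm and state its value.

Primer B, 52°C

Primer A: A+T=9, G+C=5 → Tm = 2(9)+4(5) = 38°C
Primer B: A+T=10, G+C=8 → Tm = 2(10)+4(8) = 52°C
38°C vs 52°C → primer B is higher.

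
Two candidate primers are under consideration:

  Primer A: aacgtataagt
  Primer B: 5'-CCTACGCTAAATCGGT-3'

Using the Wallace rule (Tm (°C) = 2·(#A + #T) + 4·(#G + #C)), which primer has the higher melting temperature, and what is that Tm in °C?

Primer B, 48°C

Primer A: A+T=8, G+C=3 → Tm = 2(8)+4(3) = 28°C
Primer B: A+T=8, G+C=8 → Tm = 2(8)+4(8) = 48°C
28°C vs 48°C → primer B is higher.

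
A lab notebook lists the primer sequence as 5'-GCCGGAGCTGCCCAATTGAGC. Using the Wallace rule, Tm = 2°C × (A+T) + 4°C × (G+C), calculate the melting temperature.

G=7, T=3, C=7, A=4
So N_AT = 7 and N_GC = 14.
Tm = 2(7) + 4(14) = 14 + 56 = 70°C

70°C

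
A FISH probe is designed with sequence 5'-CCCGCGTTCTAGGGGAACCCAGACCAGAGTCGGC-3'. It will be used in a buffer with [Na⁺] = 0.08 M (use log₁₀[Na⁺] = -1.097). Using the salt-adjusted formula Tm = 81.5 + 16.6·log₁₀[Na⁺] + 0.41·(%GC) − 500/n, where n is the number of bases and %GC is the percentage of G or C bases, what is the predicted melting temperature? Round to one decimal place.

76.3°C

Length n = 34. Counting bases: C=12, G=11, A=7, T=4
G+C = 23, so %GC = 23/34 × 100 = 67.647%
Salt term: 16.6 × (-1.097) = -18.21
GC term: 0.41 × 67.647 = 27.735; length term: −500/34 = −14.706
Tm = 81.5 + (-18.21) + 27.735 − 14.706 = 76.319 → 76.3°C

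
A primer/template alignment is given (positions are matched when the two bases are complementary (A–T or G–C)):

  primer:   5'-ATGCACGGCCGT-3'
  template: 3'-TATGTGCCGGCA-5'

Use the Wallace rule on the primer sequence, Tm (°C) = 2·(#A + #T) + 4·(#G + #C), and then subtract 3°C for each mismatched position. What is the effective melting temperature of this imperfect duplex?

Primer base counts: A=2, T=2, G=4, C=4 → A+T=4, G+C=8
Perfect-match Tm = 2(4) + 4(8) = 8 + 32 = 40°C
Mismatches (positions where the bases are not complementary): 1 (at position 3)
Effective Tm = 40 − 1×3 = 40 − 3 = 37°C

37°C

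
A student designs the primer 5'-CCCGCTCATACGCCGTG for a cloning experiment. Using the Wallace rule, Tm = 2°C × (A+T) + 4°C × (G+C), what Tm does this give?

Base counts: G=4, T=3, A=2, C=8
AT pairs contribute 5, GC pairs contribute 12.
Tm = 2×5 + 4×12 = 58°C

58°C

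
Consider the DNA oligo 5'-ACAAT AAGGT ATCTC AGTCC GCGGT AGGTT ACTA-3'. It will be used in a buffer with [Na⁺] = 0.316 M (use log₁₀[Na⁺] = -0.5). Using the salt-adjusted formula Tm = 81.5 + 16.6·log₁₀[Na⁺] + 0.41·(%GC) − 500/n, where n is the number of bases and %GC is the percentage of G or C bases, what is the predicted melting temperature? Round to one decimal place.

76.6°C

Length n = 34. T=9, A=10, G=8, C=7
G+C = 15, so %GC = 15/34 × 100 = 44.118%
Salt term: 16.6 × (-0.5) = -8.3
GC term: 0.41 × 44.118 = 18.088; length term: −500/34 = −14.706
Tm = 81.5 + (-8.3) + 18.088 − 14.706 = 76.582 → 76.6°C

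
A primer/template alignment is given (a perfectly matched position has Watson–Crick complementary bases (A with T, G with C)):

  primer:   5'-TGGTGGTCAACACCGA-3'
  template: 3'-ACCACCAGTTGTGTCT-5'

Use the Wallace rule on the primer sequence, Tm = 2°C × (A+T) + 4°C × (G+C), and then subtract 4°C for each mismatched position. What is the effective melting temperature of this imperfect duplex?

Primer base counts: A=4, T=3, G=5, C=4 → A+T=7, G+C=9
Perfect-match Tm = 2(7) + 4(9) = 14 + 36 = 50°C
Mismatches (positions where the bases are not complementary): 1 (at position 14)
Effective Tm = 50 − 1×4 = 50 − 4 = 46°C

46°C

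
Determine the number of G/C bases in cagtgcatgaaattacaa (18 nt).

C=3, G=3, A=8, T=4
G+C = 3 + 3 = 6

6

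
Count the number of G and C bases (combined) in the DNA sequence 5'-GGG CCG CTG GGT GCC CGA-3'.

15

Scanning the sequence gives G=9, C=6, T=2, A=1.
G+C = 9 + 6 = 15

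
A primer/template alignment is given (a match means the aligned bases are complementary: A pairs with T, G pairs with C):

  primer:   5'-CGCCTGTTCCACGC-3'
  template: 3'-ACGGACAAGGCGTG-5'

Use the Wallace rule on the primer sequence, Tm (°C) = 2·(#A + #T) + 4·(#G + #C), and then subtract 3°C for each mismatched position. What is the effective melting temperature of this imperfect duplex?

39°C

Primer base counts: A=1, T=3, G=3, C=7 → A+T=4, G+C=10
Perfect-match Tm = 2(4) + 4(10) = 8 + 40 = 48°C
Mismatches (positions where the bases are not complementary): 3 (at positions 1, 11, 13)
Effective Tm = 48 − 3×3 = 48 − 9 = 39°C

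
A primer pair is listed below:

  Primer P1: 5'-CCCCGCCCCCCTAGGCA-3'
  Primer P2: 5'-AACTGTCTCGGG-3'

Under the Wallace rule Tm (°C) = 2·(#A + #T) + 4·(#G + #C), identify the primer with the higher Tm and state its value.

Primer P1, 62°C

Primer P1: A+T=3, G+C=14 → Tm = 2(3)+4(14) = 62°C
Primer P2: A+T=5, G+C=7 → Tm = 2(5)+4(7) = 38°C
62°C vs 38°C → primer P1 is higher.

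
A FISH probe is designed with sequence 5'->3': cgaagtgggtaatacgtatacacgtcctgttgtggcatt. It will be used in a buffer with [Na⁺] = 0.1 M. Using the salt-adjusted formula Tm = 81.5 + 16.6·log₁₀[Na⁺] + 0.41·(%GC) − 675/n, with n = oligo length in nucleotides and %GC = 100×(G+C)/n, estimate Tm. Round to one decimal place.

Length n = 39. Base counts: T=12, C=7, A=9, G=11
G+C = 18, so %GC = 18/39 × 100 = 46.154%
Salt term: 16.6 × (-1) = -16.6
GC term: 0.41 × 46.154 = 18.923; length term: −675/39 = −17.308
Tm = 81.5 + (-16.6) + 18.923 − 17.308 = 66.515 → 66.5°C

66.5°C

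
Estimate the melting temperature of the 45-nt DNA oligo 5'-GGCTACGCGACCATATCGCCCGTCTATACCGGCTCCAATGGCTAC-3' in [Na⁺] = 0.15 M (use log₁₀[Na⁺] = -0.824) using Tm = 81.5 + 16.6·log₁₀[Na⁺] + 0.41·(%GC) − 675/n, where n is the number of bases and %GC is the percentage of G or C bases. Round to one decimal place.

77.4°C

Length n = 45. A=9, C=17, T=9, G=10
G+C = 27, so %GC = 27/45 × 100 = 60%
Salt term: 16.6 × (-0.824) = -13.678
GC term: 0.41 × 60 = 24.6; length term: −675/45 = −15
Tm = 81.5 + (-13.678) + 24.6 − 15 = 77.422 → 77.4°C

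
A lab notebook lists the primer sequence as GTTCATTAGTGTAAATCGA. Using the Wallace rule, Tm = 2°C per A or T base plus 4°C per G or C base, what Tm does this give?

Scanning the sequence gives G=4, C=2, T=7, A=6.
So N_AT = 13 and N_GC = 6.
Tm = 2(13) + 4(6) = 26 + 24 = 50°C

50°C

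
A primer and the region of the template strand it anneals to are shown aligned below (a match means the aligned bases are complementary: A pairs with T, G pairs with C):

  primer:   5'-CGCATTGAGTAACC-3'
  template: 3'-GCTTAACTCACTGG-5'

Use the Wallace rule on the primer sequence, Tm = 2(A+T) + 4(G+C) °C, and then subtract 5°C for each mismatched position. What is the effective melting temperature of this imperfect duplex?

32°C

Primer base counts: A=4, T=3, G=3, C=4 → A+T=7, G+C=7
Perfect-match Tm = 2(7) + 4(7) = 14 + 28 = 42°C
Mismatches (positions where the bases are not complementary): 2 (at positions 3, 11)
Effective Tm = 42 − 2×5 = 42 − 10 = 32°C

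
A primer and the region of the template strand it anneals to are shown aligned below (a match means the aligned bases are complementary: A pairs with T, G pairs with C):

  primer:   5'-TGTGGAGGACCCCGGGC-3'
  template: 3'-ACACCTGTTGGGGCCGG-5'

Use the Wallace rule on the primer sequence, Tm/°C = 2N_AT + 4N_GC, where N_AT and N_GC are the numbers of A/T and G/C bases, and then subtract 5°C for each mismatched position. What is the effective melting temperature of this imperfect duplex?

Primer base counts: A=2, T=2, G=8, C=5 → A+T=4, G+C=13
Perfect-match Tm = 2(4) + 4(13) = 8 + 52 = 60°C
Mismatches (positions where the bases are not complementary): 3 (at positions 7, 8, 16)
Effective Tm = 60 − 3×5 = 60 − 15 = 45°C

45°C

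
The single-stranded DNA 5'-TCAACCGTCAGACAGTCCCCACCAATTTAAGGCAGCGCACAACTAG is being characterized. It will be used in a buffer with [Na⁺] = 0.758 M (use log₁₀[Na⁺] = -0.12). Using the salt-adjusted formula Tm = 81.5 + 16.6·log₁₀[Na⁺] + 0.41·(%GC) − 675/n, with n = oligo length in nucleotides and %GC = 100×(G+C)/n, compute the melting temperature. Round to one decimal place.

86.2°C

Length n = 46. C=16, T=7, G=8, A=15
G+C = 24, so %GC = 24/46 × 100 = 52.174%
Salt term: 16.6 × (-0.12) = -1.992
GC term: 0.41 × 52.174 = 21.391; length term: −675/46 = −14.674
Tm = 81.5 + (-1.992) + 21.391 − 14.674 = 86.225 → 86.2°C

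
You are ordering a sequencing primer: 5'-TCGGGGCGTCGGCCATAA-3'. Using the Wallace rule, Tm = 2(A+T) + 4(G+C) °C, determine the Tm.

T=3, C=5, G=7, A=3
AT pairs contribute 6, GC pairs contribute 12.
Tm = 2×6 + 4×12 = 60°C

60°C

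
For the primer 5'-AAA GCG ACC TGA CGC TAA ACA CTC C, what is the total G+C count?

Counting bases: T=3, G=4, C=9, A=9
G+C = 4 + 9 = 13

13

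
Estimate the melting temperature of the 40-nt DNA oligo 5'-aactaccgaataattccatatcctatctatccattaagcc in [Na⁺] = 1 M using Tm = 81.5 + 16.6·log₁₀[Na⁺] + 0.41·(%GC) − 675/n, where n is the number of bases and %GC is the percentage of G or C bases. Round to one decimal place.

Length n = 40. Scanning the sequence gives T=12, G=2, C=12, A=14.
G+C = 14, so %GC = 14/40 × 100 = 35%
Salt term: 16.6 × (0) = 0
GC term: 0.41 × 35 = 14.35; length term: −675/40 = −16.875
Tm = 81.5 + (0) + 14.35 − 16.875 = 78.975 → 79.0°C

79.0°C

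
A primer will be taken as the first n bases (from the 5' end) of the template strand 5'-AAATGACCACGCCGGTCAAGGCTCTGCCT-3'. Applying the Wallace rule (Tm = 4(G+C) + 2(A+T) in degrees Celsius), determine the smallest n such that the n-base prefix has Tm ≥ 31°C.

n = 11

First 10 bases: AAATGACCAC → Tm = 28°C (< 31°C)
First 11 bases: AAATGACCACG → Tm = 32°C (≥ 31°C)
Since every base adds ≥2°C, Tm only increases with n, so the threshold is first crossed at n = 11.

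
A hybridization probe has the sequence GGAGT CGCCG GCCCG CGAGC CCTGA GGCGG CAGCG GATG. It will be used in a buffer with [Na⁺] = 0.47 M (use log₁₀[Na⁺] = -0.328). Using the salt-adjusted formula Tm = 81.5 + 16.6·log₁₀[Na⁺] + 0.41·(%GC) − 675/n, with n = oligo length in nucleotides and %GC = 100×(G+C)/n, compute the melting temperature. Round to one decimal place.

91.3°C

Length n = 39. T=3, G=18, C=13, A=5
G+C = 31, so %GC = 31/39 × 100 = 79.487%
Salt term: 16.6 × (-0.328) = -5.445
GC term: 0.41 × 79.487 = 32.59; length term: −675/39 = −17.308
Tm = 81.5 + (-5.445) + 32.59 − 17.308 = 91.337 → 91.3°C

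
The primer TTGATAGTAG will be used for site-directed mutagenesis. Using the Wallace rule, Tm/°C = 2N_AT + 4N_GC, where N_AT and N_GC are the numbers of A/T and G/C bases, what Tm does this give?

26°C

Counting bases: G=3, A=3, T=4, C=0
AT pairs contribute 7, GC pairs contribute 3.
Tm = 2×7 + 4×3 = 26°C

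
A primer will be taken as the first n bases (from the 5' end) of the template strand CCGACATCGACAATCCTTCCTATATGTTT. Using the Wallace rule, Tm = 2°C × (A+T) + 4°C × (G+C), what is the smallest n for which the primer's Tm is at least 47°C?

First 15 bases: CCGACATCGACAATC → Tm = 46°C (< 47°C)
First 16 bases: CCGACATCGACAATCC → Tm = 50°C (≥ 47°C)
Since every base adds ≥2°C, Tm only increases with n, so the threshold is first crossed at n = 16.

n = 16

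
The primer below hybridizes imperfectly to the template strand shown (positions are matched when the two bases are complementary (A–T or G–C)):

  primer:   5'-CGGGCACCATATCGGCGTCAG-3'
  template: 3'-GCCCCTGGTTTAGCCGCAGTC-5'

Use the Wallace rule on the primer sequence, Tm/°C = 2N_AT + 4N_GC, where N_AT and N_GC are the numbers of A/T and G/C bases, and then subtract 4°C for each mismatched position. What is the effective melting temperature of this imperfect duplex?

Primer base counts: A=4, T=3, G=7, C=7 → A+T=7, G+C=14
Perfect-match Tm = 2(7) + 4(14) = 14 + 56 = 70°C
Mismatches (positions where the bases are not complementary): 2 (at positions 5, 10)
Effective Tm = 70 − 2×4 = 70 − 8 = 62°C

62°C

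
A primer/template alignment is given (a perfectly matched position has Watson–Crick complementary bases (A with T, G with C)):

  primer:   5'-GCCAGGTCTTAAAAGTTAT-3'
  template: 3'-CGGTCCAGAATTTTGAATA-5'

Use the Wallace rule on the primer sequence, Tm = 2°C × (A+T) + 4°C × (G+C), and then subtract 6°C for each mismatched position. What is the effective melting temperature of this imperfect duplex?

Primer base counts: A=6, T=6, G=4, C=3 → A+T=12, G+C=7
Perfect-match Tm = 2(12) + 4(7) = 24 + 28 = 52°C
Mismatches (positions where the bases are not complementary): 1 (at position 15)
Effective Tm = 52 − 1×6 = 52 − 6 = 46°C

46°C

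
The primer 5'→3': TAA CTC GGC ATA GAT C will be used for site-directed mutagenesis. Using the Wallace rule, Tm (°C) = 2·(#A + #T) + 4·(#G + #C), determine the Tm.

46°C

A=5, T=4, G=3, C=4
AT pairs contribute 9, GC pairs contribute 7.
Tm = 4·7 + 2·9 = 28 + 18 = 46°C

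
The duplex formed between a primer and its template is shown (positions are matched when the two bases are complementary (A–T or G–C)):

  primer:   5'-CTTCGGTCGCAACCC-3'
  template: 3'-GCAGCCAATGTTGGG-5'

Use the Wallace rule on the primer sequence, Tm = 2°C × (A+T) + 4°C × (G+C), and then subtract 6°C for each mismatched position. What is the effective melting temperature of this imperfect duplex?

Primer base counts: A=2, T=3, G=3, C=7 → A+T=5, G+C=10
Perfect-match Tm = 2(5) + 4(10) = 10 + 40 = 50°C
Mismatches (positions where the bases are not complementary): 3 (at positions 2, 8, 9)
Effective Tm = 50 − 3×6 = 50 − 18 = 32°C

32°C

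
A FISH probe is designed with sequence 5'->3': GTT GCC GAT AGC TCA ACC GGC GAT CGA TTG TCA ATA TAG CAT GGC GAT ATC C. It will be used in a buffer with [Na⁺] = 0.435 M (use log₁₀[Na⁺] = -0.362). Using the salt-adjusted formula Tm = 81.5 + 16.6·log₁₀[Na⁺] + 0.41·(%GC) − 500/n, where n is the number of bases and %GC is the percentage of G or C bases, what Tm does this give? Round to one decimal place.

Length n = 52. Base counts: T=13, A=13, G=13, C=13
G+C = 26, so %GC = 26/52 × 100 = 50%
Salt term: 16.6 × (-0.362) = -6.009
GC term: 0.41 × 50 = 20.5; length term: −500/52 = −9.615
Tm = 81.5 + (-6.009) + 20.5 − 9.615 = 86.376 → 86.4°C

86.4°C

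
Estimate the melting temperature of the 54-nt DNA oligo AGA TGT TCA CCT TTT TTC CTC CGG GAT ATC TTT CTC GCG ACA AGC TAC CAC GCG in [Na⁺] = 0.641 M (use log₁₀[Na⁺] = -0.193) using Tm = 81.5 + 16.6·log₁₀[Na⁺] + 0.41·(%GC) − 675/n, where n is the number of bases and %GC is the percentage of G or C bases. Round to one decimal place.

Length n = 54. Counting bases: T=17, G=10, C=17, A=10
G+C = 27, so %GC = 27/54 × 100 = 50%
Salt term: 16.6 × (-0.193) = -3.204
GC term: 0.41 × 50 = 20.5; length term: −675/54 = −12.5
Tm = 81.5 + (-3.204) + 20.5 − 12.5 = 86.296 → 86.3°C

86.3°C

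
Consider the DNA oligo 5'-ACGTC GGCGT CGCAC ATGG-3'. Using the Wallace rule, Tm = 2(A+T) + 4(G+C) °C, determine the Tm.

Counting bases: T=3, A=3, G=7, C=6
A+T = 6, G+C = 13
Tm = 2×6 + 4×13 = 64°C

64°C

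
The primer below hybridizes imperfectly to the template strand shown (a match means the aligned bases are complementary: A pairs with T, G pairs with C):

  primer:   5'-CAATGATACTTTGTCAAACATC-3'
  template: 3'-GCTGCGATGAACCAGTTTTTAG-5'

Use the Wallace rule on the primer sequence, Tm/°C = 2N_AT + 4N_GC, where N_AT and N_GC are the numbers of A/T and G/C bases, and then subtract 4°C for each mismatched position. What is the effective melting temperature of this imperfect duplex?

38°C

Primer base counts: A=8, T=7, G=2, C=5 → A+T=15, G+C=7
Perfect-match Tm = 2(15) + 4(7) = 30 + 28 = 58°C
Mismatches (positions where the bases are not complementary): 5 (at positions 2, 4, 6, 12, 19)
Effective Tm = 58 − 5×4 = 58 − 20 = 38°C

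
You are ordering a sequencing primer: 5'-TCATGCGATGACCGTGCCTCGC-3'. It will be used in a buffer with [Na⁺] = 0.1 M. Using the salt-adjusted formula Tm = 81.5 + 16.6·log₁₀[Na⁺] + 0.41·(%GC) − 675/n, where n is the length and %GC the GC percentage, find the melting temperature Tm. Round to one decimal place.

60.3°C

Length n = 22. Base counts: C=8, T=5, A=3, G=6
G+C = 14, so %GC = 14/22 × 100 = 63.636%
Salt term: 16.6 × (-1) = -16.6
GC term: 0.41 × 63.636 = 26.091; length term: −675/22 = −30.682
Tm = 81.5 + (-16.6) + 26.091 − 30.682 = 60.309 → 60.3°C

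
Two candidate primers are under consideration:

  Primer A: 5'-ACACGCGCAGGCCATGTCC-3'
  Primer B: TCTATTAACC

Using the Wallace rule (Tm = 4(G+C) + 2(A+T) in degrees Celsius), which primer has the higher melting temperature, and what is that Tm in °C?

Primer A: A+T=6, G+C=13 → Tm = 2(6)+4(13) = 64°C
Primer B: A+T=7, G+C=3 → Tm = 2(7)+4(3) = 26°C
64°C vs 26°C → primer A is higher.

Primer A, 64°C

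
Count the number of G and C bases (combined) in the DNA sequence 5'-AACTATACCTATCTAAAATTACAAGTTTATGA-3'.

7

G=2, T=11, A=14, C=5
Total G or C: 2 + 5 = 7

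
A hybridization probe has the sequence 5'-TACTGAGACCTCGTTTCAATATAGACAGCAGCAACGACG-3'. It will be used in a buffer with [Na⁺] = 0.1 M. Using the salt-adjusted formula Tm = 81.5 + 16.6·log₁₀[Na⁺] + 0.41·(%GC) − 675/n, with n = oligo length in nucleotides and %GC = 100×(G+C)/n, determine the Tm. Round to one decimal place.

Length n = 39. Base counts: A=13, G=8, T=8, C=10
G+C = 18, so %GC = 18/39 × 100 = 46.154%
Salt term: 16.6 × (-1) = -16.6
GC term: 0.41 × 46.154 = 18.923; length term: −675/39 = −17.308
Tm = 81.5 + (-16.6) + 18.923 − 17.308 = 66.515 → 66.5°C

66.5°C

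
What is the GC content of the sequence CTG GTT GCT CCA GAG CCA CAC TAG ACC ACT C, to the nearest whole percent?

58%

Scanning the sequence gives T=6, A=7, C=12, G=6.
G+C = 6 + 12 = 18 out of 31 bases
%GC = 18/31 × 100 = 58.06% ≈ 58%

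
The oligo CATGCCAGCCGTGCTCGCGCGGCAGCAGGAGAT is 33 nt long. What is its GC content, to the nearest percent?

70%

Scanning the sequence gives C=11, G=12, T=4, A=6.
G+C = 12 + 11 = 23 out of 33 bases
%GC = 23/33 × 100 = 69.7% ≈ 70%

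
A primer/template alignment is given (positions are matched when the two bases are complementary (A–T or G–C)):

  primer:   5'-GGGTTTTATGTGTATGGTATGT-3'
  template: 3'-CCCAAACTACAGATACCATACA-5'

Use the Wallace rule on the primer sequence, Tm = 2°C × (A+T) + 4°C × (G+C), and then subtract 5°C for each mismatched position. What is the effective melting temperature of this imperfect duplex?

50°C

Primer base counts: A=3, T=11, G=8, C=0 → A+T=14, G+C=8
Perfect-match Tm = 2(14) + 4(8) = 28 + 32 = 60°C
Mismatches (positions where the bases are not complementary): 2 (at positions 7, 12)
Effective Tm = 60 − 2×5 = 60 − 10 = 50°C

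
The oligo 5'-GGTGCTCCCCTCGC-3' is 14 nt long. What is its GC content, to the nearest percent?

79%

Base counts: T=3, G=4, A=0, C=7
G+C = 4 + 7 = 11 out of 14 bases
%GC = 11/14 × 100 = 78.57% ≈ 79%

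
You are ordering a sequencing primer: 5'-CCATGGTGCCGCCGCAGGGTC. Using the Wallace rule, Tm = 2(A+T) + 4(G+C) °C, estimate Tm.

74°C

Scanning the sequence gives G=8, T=3, C=8, A=2.
A+T = 5, G+C = 16
Tm = 2×5 + 4×16 = 74°C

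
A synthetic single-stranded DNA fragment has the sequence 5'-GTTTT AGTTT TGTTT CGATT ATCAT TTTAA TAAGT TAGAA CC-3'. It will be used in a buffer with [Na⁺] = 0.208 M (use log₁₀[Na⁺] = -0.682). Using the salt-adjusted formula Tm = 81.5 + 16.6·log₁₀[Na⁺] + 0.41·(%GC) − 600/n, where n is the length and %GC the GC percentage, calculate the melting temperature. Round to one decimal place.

Length n = 42. Counting bases: T=21, G=6, A=11, C=4
G+C = 10, so %GC = 10/42 × 100 = 23.81%
Salt term: 16.6 × (-0.682) = -11.321
GC term: 0.41 × 23.81 = 9.762; length term: −600/42 = −14.286
Tm = 81.5 + (-11.321) + 9.762 − 14.286 = 65.655 → 65.7°C

65.7°C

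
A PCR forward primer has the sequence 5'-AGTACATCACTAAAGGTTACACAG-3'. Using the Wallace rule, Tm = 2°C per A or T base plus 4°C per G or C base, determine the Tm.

66°C

Base counts: T=5, C=5, A=10, G=4
AT pairs contribute 15, GC pairs contribute 9.
Tm = 2×15 + 4×9 = 66°C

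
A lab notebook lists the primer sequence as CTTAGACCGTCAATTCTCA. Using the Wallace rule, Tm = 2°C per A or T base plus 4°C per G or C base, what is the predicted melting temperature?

54°C

Scanning the sequence gives A=5, T=6, C=6, G=2.
So N_AT = 11 and N_GC = 8.
Tm = 4·8 + 2·11 = 32 + 22 = 54°C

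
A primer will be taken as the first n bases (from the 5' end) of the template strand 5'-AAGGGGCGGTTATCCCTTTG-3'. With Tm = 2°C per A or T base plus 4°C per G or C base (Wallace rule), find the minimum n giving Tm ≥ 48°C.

n = 15

First 14 bases: AAGGGGCGGTTATC → Tm = 44°C (< 48°C)
First 15 bases: AAGGGGCGGTTATCC → Tm = 48°C (≥ 48°C)
Each additional base adds 2°C (A/T) or 4°C (G/C), so Tm is non-decreasing in n; n = 15 is the first length to reach 48°C.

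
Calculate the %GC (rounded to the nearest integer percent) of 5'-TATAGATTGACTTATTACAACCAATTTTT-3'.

21%

Counting bases: T=13, C=4, A=10, G=2
G+C = 2 + 4 = 6 out of 29 bases
%GC = 6/29 × 100 = 20.69% ≈ 21%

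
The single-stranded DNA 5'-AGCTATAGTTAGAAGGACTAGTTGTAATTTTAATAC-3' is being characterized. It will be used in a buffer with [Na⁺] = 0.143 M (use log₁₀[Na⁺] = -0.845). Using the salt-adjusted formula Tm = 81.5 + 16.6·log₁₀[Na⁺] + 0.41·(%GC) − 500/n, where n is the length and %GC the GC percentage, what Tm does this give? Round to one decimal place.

65.0°C

Length n = 36. Scanning the sequence gives A=13, C=3, G=7, T=13.
G+C = 10, so %GC = 10/36 × 100 = 27.778%
Salt term: 16.6 × (-0.845) = -14.027
GC term: 0.41 × 27.778 = 11.389; length term: −500/36 = −13.889
Tm = 81.5 + (-14.027) + 11.389 − 13.889 = 64.973 → 65.0°C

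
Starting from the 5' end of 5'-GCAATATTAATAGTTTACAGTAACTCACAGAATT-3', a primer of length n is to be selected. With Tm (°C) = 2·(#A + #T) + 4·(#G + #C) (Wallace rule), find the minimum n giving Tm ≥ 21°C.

First 8 bases: GCAATATT → Tm = 20°C (< 21°C)
First 9 bases: GCAATATTA → Tm = 22°C (≥ 21°C)
Since every base adds ≥2°C, Tm only increases with n, so the threshold is first crossed at n = 9.

n = 9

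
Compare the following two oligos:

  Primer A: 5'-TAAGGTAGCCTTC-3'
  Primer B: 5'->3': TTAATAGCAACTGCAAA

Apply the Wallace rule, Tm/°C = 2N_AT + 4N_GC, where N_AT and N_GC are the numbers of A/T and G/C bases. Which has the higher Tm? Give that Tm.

Primer B, 44°C

Primer A: A+T=7, G+C=6 → Tm = 2(7)+4(6) = 38°C
Primer B: A+T=12, G+C=5 → Tm = 2(12)+4(5) = 44°C
38°C vs 44°C → primer B is higher.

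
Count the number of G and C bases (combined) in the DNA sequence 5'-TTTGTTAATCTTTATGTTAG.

Counting bases: C=1, A=4, G=3, T=12
Total G or C: 3 + 1 = 4

4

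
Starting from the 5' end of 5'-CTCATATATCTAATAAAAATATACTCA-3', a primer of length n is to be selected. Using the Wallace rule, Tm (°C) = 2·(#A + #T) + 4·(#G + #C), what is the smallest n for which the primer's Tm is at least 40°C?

n = 17

First 16 bases: CTCATATATCTAATAA → Tm = 38°C (< 40°C)
First 17 bases: CTCATATATCTAATAAA → Tm = 40°C (≥ 40°C)
Since every base adds ≥2°C, Tm only increases with n, so the threshold is first crossed at n = 17.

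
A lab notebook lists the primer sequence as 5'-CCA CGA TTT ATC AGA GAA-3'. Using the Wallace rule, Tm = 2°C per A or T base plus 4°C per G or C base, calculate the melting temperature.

50°C

Scanning the sequence gives C=4, G=3, T=4, A=7.
AT pairs contribute 11, GC pairs contribute 7.
Tm = 2(11) + 4(7) = 22 + 28 = 50°C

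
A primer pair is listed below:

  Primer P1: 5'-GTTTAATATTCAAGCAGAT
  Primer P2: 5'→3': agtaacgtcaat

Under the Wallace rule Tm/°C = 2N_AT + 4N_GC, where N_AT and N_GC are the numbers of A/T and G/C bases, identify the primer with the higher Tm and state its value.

Primer P1, 48°C

Primer P1: A+T=14, G+C=5 → Tm = 2(14)+4(5) = 48°C
Primer P2: A+T=8, G+C=4 → Tm = 2(8)+4(4) = 32°C
48°C vs 32°C → primer P1 is higher.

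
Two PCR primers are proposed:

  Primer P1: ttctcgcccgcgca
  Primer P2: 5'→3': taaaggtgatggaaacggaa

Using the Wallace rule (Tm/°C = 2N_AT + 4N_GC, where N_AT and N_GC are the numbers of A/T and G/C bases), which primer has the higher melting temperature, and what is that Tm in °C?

Primer P1: A+T=4, G+C=10 → Tm = 2(4)+4(10) = 48°C
Primer P2: A+T=12, G+C=8 → Tm = 2(12)+4(8) = 56°C
48°C vs 56°C → primer P2 is higher.

Primer P2, 56°C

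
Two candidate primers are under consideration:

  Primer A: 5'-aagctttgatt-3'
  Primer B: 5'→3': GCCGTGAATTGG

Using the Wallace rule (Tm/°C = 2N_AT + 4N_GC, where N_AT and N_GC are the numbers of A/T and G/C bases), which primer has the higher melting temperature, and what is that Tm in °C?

Primer A: A+T=8, G+C=3 → Tm = 2(8)+4(3) = 28°C
Primer B: A+T=5, G+C=7 → Tm = 2(5)+4(7) = 38°C
28°C vs 38°C → primer B is higher.

Primer B, 38°C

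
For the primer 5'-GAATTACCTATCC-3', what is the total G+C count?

Counting bases: G=1, C=4, A=4, T=4
G+C = 1 + 4 = 5

5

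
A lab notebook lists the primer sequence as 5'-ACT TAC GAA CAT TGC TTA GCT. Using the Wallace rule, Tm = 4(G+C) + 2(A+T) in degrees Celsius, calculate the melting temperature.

G=3, C=5, A=6, T=7
AT pairs contribute 13, GC pairs contribute 8.
Tm = 4·8 + 2·13 = 32 + 26 = 58°C

58°C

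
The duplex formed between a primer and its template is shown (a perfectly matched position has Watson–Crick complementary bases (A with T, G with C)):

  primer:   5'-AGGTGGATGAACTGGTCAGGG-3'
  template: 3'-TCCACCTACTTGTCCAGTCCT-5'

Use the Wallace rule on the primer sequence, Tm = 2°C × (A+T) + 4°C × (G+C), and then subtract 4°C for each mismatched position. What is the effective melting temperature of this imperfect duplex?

Primer base counts: A=5, T=4, G=10, C=2 → A+T=9, G+C=12
Perfect-match Tm = 2(9) + 4(12) = 18 + 48 = 66°C
Mismatches (positions where the bases are not complementary): 2 (at positions 13, 21)
Effective Tm = 66 − 2×4 = 66 − 8 = 58°C

58°C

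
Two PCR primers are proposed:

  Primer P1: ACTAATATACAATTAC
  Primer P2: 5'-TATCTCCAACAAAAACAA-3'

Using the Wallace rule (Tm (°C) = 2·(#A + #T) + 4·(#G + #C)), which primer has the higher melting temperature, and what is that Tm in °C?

Primer P2, 46°C

Primer P1: A+T=13, G+C=3 → Tm = 2(13)+4(3) = 38°C
Primer P2: A+T=13, G+C=5 → Tm = 2(13)+4(5) = 46°C
38°C vs 46°C → primer P2 is higher.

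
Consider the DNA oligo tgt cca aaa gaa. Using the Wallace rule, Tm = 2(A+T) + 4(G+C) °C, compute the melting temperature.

32°C

C=2, T=2, G=2, A=6
AT pairs contribute 8, GC pairs contribute 4.
Tm = 2(8) + 4(4) = 16 + 16 = 32°C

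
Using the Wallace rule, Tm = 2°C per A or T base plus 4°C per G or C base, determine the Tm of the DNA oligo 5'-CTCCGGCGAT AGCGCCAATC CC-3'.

74°C

Scanning the sequence gives T=3, C=10, G=5, A=4.
So N_AT = 7 and N_GC = 15.
Tm = 4·15 + 2·7 = 60 + 14 = 74°C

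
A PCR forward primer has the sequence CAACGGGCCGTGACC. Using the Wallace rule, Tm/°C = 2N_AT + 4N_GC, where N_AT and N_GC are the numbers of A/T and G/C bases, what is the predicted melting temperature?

52°C

Counting bases: T=1, G=5, A=3, C=6
So N_AT = 4 and N_GC = 11.
Tm = 2(4) + 4(11) = 8 + 44 = 52°C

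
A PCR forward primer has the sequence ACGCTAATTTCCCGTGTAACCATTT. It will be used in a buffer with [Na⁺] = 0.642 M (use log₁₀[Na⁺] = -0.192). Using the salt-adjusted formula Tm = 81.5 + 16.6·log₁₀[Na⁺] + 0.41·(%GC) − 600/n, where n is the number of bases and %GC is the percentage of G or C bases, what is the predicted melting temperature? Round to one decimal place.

Length n = 25. C=7, T=9, G=3, A=6
G+C = 10, so %GC = 10/25 × 100 = 40%
Salt term: 16.6 × (-0.192) = -3.187
GC term: 0.41 × 40 = 16.4; length term: −600/25 = −24
Tm = 81.5 + (-3.187) + 16.4 − 24 = 70.713 → 70.7°C

70.7°C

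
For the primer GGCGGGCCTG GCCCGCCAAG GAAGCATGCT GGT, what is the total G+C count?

24

Counting bases: A=5, C=10, G=14, T=4
G+C = 14 + 10 = 24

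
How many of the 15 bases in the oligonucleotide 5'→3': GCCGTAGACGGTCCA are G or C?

C=5, A=3, G=5, T=2
Total G or C: 5 + 5 = 10

10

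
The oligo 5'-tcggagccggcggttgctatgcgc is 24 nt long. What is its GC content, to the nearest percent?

Base counts: A=2, G=10, T=5, C=7
G+C = 10 + 7 = 17 out of 24 bases
%GC = 17/24 × 100 = 70.83% ≈ 71%

71%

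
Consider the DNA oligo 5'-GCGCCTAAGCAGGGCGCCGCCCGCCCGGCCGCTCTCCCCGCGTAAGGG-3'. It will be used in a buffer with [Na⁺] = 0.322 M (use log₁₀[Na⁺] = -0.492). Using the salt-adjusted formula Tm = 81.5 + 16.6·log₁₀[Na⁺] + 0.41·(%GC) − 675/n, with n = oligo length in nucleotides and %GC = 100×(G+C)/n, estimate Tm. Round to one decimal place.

Length n = 48. Scanning the sequence gives T=4, G=17, A=5, C=22.
G+C = 39, so %GC = 39/48 × 100 = 81.25%
Salt term: 16.6 × (-0.492) = -8.167
GC term: 0.41 × 81.25 = 33.312; length term: −675/48 = −14.062
Tm = 81.5 + (-8.167) + 33.312 − 14.062 = 92.583 → 92.6°C

92.6°C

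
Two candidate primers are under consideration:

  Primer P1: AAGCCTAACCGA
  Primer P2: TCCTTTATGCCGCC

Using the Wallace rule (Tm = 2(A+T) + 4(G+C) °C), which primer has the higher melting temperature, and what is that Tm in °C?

Primer P1: A+T=6, G+C=6 → Tm = 2(6)+4(6) = 36°C
Primer P2: A+T=6, G+C=8 → Tm = 2(6)+4(8) = 44°C
36°C vs 44°C → primer P2 is higher.

Primer P2, 44°C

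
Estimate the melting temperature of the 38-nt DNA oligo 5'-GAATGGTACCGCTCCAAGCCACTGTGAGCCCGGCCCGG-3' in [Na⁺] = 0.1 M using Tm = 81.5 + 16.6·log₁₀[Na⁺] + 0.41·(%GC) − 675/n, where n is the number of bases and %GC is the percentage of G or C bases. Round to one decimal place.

Length n = 38. Base counts: T=5, C=14, G=12, A=7
G+C = 26, so %GC = 26/38 × 100 = 68.421%
Salt term: 16.6 × (-1) = -16.6
GC term: 0.41 × 68.421 = 28.053; length term: −675/38 = −17.763
Tm = 81.5 + (-16.6) + 28.053 − 17.763 = 75.19 → 75.2°C

75.2°C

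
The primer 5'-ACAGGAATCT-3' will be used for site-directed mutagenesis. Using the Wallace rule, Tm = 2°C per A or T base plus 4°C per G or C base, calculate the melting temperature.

Scanning the sequence gives G=2, A=4, C=2, T=2.
So N_AT = 6 and N_GC = 4.
Tm = 2×6 + 4×4 = 28°C

28°C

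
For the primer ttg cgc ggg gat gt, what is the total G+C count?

G=7, A=1, T=4, C=2
Total G or C: 7 + 2 = 9

9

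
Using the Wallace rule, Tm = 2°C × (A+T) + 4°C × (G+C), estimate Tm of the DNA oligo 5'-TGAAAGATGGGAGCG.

Base counts: C=1, G=7, A=5, T=2
AT pairs contribute 7, GC pairs contribute 8.
Tm = 4·8 + 2·7 = 32 + 14 = 46°C

46°C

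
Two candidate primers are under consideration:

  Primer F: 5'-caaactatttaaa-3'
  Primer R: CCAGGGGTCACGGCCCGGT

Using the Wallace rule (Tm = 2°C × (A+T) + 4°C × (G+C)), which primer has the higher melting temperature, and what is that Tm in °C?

Primer F: A+T=11, G+C=2 → Tm = 2(11)+4(2) = 30°C
Primer R: A+T=4, G+C=15 → Tm = 2(4)+4(15) = 68°C
30°C vs 68°C → primer R is higher.

Primer R, 68°C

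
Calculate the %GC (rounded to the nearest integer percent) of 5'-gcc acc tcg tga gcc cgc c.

79%

Scanning the sequence gives C=10, A=2, G=5, T=2.
G+C = 5 + 10 = 15 out of 19 bases
%GC = 15/19 × 100 = 78.95% ≈ 79%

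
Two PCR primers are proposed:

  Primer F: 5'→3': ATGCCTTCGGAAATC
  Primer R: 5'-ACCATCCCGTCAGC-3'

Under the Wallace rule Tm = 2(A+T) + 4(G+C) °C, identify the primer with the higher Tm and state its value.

Primer F: A+T=8, G+C=7 → Tm = 2(8)+4(7) = 44°C
Primer R: A+T=5, G+C=9 → Tm = 2(5)+4(9) = 46°C
44°C vs 46°C → primer R is higher.

Primer R, 46°C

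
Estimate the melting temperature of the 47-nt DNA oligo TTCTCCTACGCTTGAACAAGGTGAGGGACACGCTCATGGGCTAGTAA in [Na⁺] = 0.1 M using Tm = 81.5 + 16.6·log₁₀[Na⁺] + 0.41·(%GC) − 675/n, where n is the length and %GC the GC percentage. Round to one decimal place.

71.5°C

Length n = 47. Scanning the sequence gives A=12, G=13, T=11, C=11.
G+C = 24, so %GC = 24/47 × 100 = 51.064%
Salt term: 16.6 × (-1) = -16.6
GC term: 0.41 × 51.064 = 20.936; length term: −675/47 = −14.362
Tm = 81.5 + (-16.6) + 20.936 − 14.362 = 71.474 → 71.5°C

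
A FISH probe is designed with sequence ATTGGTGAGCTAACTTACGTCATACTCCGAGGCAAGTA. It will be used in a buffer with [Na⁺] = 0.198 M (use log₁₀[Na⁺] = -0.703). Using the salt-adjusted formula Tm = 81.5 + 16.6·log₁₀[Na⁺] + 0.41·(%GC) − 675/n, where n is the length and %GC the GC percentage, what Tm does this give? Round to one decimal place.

70.4°C

Length n = 38. Base counts: A=11, C=8, G=9, T=10
G+C = 17, so %GC = 17/38 × 100 = 44.737%
Salt term: 16.6 × (-0.703) = -11.67
GC term: 0.41 × 44.737 = 18.342; length term: −675/38 = −17.763
Tm = 81.5 + (-11.67) + 18.342 − 17.763 = 70.409 → 70.4°C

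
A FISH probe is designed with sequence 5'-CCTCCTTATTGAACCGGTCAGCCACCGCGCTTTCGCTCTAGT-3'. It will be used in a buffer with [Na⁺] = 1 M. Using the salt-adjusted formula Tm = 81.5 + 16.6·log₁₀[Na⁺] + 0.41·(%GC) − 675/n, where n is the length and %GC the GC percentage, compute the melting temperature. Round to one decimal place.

88.9°C

Length n = 42. Scanning the sequence gives C=16, A=6, G=8, T=12.
G+C = 24, so %GC = 24/42 × 100 = 57.143%
Salt term: 16.6 × (0) = 0
GC term: 0.41 × 57.143 = 23.429; length term: −675/42 = −16.071
Tm = 81.5 + (0) + 23.429 − 16.071 = 88.858 → 88.9°C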